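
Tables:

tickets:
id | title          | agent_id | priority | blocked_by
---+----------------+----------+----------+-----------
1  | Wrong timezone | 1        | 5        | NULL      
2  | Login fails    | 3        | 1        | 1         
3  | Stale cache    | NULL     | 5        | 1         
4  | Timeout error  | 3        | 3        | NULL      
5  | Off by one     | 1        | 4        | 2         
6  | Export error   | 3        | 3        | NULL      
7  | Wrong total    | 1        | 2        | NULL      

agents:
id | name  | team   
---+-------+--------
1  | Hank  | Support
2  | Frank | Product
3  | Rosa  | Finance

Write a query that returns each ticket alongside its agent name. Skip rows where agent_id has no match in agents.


INNER JOIN keeps only tickets rows whose agent_id matches an id in agents. Walk through each ticket:
  - ticket 1 (Wrong timezone): agent_id=1 -> matches Hank
  - ticket 2 (Login fails): agent_id=3 -> matches Rosa
  - ticket 3 (Stale cache): agent_id=NULL, no match -> dropped
  - ticket 4 (Timeout error): agent_id=3 -> matches Rosa
  - ticket 5 (Off by one): agent_id=1 -> matches Hank
  - ticket 6 (Export error): agent_id=3 -> matches Rosa
  - ticket 7 (Wrong total): agent_id=1 -> matches Hank
So 1 of 7 rows is dropped.

SQL:
SELECT a.title, b.name AS agent
FROM tickets a
INNER JOIN agents b ON a.agent_id = b.id

Result:
title          | agent
---------------+------
Wrong timezone | Hank 
Login fails    | Rosa 
Timeout error  | Rosa 
Off by one     | Hank 
Export error   | Rosa 
Wrong total    | Hank 


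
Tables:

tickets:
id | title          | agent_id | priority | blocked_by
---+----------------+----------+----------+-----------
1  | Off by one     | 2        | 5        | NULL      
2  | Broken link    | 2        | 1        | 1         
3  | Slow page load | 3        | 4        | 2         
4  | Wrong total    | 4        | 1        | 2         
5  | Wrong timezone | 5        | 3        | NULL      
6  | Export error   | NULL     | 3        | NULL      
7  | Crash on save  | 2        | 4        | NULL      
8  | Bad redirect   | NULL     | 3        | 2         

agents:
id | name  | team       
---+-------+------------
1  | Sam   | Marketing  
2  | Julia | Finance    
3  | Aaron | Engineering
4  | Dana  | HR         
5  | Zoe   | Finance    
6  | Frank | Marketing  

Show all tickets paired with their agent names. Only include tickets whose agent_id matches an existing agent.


INNER JOIN keeps only tickets rows whose agent_id matches an id in agents. Walk through each ticket:
  - ticket 1 (Off by one): agent_id=2 -> matches Julia
  - ticket 2 (Broken link): agent_id=2 -> matches Julia
  - ticket 3 (Slow page load): agent_id=3 -> matches Aaron
  - ticket 4 (Wrong total): agent_id=4 -> matches Dana
  - ticket 5 (Wrong timezone): agent_id=5 -> matches Zoe
  - ticket 6 (Export error): agent_id=NULL, no match -> dropped
  - ticket 7 (Crash on save): agent_id=2 -> matches Julia
  - ticket 8 (Bad redirect): agent_id=NULL, no match -> dropped
So 2 of 8 rows are dropped.

SQL:
SELECT a.title, b.name AS agent
FROM tickets a
INNER JOIN agents b ON a.agent_id = b.id

Result:
title          | agent
---------------+------
Off by one     | Julia
Broken link    | Julia
Slow page load | Aaron
Wrong total    | Dana 
Wrong timezone | Zoe  
Crash on save  | Julia


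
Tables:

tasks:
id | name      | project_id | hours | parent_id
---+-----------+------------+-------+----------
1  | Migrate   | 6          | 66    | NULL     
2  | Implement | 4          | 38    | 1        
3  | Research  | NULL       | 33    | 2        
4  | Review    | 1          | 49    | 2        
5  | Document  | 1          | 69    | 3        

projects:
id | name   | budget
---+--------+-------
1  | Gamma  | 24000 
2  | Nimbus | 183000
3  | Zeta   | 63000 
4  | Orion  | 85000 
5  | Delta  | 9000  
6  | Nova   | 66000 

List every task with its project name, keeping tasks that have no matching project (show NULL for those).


LEFT JOIN keeps every row from tasks (the left table); where project_id has no match in projects, the project columns become NULL. Walk through each task:
  - task 1 (Migrate): project_id=6 -> matches Nova
  - task 2 (Implement): project_id=4 -> matches Orion
  - task 3 (Research): project_id=NULL, no match -> kept with NULL
  - task 4 (Review): project_id=1 -> matches Gamma
  - task 5 (Document): project_id=1 -> matches Gamma
All 5 rows appear; 1 has NULL project.

SQL:
SELECT a.name, b.name AS project
FROM tasks a
LEFT JOIN projects b ON a.project_id = b.id

Result:
name      | project
----------+--------
Migrate   | Nova   
Implement | Orion  
Research  | NULL   
Review    | Gamma  
Document  | Gamma  


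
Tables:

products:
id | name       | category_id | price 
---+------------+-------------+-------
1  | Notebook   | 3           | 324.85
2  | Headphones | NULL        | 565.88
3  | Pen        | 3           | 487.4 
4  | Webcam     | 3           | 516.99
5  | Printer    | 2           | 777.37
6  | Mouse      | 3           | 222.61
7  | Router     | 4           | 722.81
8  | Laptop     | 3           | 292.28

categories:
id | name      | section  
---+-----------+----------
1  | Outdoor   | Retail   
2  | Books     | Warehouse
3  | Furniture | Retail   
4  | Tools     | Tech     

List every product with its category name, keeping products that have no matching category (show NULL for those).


LEFT JOIN keeps every row from products (the left table); where category_id has no match in categories, the category columns become NULL. Walk through each product:
  - product 1 (Notebook): category_id=3 -> matches Furniture
  - product 2 (Headphones): category_id=NULL, no match -> kept with NULL
  - product 3 (Pen): category_id=3 -> matches Furniture
  - product 4 (Webcam): category_id=3 -> matches Furniture
  - product 5 (Printer): category_id=2 -> matches Books
  - product 6 (Mouse): category_id=3 -> matches Furniture
  - product 7 (Router): category_id=4 -> matches Tools
  - product 8 (Laptop): category_id=3 -> matches Furniture
All 8 rows appear; 1 has NULL category.

SQL:
SELECT a.name, b.name AS category
FROM products a
LEFT JOIN categories b ON a.category_id = b.id

Result:
name       | category 
-----------+----------
Notebook   | Furniture
Headphones | NULL     
Pen        | Furniture
Webcam     | Furniture
Printer    | Books    
Mouse      | Furniture
Router     | Tools    
Laptop     | Furniture


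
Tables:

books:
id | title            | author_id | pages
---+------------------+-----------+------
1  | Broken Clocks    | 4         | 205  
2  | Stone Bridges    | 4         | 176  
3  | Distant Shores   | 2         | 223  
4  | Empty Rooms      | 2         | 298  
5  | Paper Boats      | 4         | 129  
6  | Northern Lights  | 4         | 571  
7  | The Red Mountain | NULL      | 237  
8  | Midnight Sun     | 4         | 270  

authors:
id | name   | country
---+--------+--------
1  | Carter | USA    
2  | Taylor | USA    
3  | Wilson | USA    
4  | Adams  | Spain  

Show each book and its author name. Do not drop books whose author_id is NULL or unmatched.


LEFT JOIN keeps every row from books (the left table); where author_id has no match in authors, the author columns become NULL. Walk through each book:
  - book 1 (Broken Clocks): author_id=4 -> matches Adams
  - book 2 (Stone Bridges): author_id=4 -> matches Adams
  - book 3 (Distant Shores): author_id=2 -> matches Taylor
  - book 4 (Empty Rooms): author_id=2 -> matches Taylor
  - book 5 (Paper Boats): author_id=4 -> matches Adams
  - book 6 (Northern Lights): author_id=4 -> matches Adams
  - book 7 (The Red Mountain): author_id=NULL, no match -> kept with NULL
  - book 8 (Midnight Sun): author_id=4 -> matches Adams
All 8 rows appear; 1 has NULL author.

SQL:
SELECT a.title, b.name AS author
FROM books a
LEFT JOIN authors b ON a.author_id = b.id

Result:
title            | author
-----------------+-------
Broken Clocks    | Adams 
Stone Bridges    | Adams 
Distant Shores   | Taylor
Empty Rooms      | Taylor
Paper Boats      | Adams 
Northern Lights  | Adams 
The Red Mountain | NULL  
Midnight Sun     | Adams 


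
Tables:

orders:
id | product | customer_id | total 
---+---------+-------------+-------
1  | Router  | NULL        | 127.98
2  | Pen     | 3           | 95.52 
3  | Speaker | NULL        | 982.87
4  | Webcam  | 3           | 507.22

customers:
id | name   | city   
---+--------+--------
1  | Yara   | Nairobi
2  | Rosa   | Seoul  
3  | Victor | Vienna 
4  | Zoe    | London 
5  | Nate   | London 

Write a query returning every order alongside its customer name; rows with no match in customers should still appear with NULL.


LEFT JOIN keeps every row from orders (the left table); where customer_id has no match in customers, the customer columns become NULL. Walk through each order:
  - order 1 (Router): customer_id=NULL, no match -> kept with NULL
  - order 2 (Pen): customer_id=3 -> matches Victor
  - order 3 (Speaker): customer_id=NULL, no match -> kept with NULL
  - order 4 (Webcam): customer_id=3 -> matches Victor
All 4 rows appear; 2 have NULL customer.

SQL:
SELECT a.product, b.name AS customer
FROM orders a
LEFT JOIN customers b ON a.customer_id = b.id

Result:
product | customer
--------+---------
Router  | NULL    
Pen     | Victor  
Speaker | NULL    
Webcam  | Victor  


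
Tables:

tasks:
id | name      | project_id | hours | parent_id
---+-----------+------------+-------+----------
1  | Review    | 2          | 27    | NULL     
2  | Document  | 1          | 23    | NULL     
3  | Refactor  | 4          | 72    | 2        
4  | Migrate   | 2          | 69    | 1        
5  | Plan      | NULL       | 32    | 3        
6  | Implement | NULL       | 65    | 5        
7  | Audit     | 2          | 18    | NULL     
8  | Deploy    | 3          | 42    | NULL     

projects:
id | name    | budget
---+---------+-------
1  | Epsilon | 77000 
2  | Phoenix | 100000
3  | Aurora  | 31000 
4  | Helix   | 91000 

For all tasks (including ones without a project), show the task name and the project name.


LEFT JOIN keeps every row from tasks (the left table); where project_id has no match in projects, the project columns become NULL. Walk through each task:
  - task 1 (Review): project_id=2 -> matches Phoenix
  - task 2 (Document): project_id=1 -> matches Epsilon
  - task 3 (Refactor): project_id=4 -> matches Helix
  - task 4 (Migrate): project_id=2 -> matches Phoenix
  - task 5 (Plan): project_id=NULL, no match -> kept with NULL
  - task 6 (Implement): project_id=NULL, no match -> kept with NULL
  - task 7 (Audit): project_id=2 -> matches Phoenix
  - task 8 (Deploy): project_id=3 -> matches Aurora
All 8 rows appear; 2 have NULL project.

SQL:
SELECT a.name, b.name AS project
FROM tasks a
LEFT JOIN projects b ON a.project_id = b.id

Result:
name      | project
----------+--------
Review    | Phoenix
Document  | Epsilon
Refactor  | Helix  
Migrate   | Phoenix
Plan      | NULL   
Implement | NULL   
Audit     | Phoenix
Deploy    | Aurora 


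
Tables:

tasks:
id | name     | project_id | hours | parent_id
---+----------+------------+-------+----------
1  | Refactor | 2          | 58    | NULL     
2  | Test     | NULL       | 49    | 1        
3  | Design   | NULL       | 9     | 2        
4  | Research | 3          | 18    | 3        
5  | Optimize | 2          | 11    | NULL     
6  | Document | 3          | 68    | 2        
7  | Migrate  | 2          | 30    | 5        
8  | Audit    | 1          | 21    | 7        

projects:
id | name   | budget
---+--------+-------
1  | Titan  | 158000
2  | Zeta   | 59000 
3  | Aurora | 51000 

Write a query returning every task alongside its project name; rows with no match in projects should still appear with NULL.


LEFT JOIN keeps every row from tasks (the left table); where project_id has no match in projects, the project columns become NULL. Walk through each task:
  - task 1 (Refactor): project_id=2 -> matches Zeta
  - task 2 (Test): project_id=NULL, no match -> kept with NULL
  - task 3 (Design): project_id=NULL, no match -> kept with NULL
  - task 4 (Research): project_id=3 -> matches Aurora
  - task 5 (Optimize): project_id=2 -> matches Zeta
  - task 6 (Document): project_id=3 -> matches Aurora
  - task 7 (Migrate): project_id=2 -> matches Zeta
  - task 8 (Audit): project_id=1 -> matches Titan
All 8 rows appear; 2 have NULL project.

SQL:
SELECT a.name, b.name AS project
FROM tasks a
LEFT JOIN projects b ON a.project_id = b.id

Result:
name     | project
---------+--------
Refactor | Zeta   
Test     | NULL   
Design   | NULL   
Research | Aurora 
Optimize | Zeta   
Document | Aurora 
Migrate  | Zeta   
Audit    | Titan  


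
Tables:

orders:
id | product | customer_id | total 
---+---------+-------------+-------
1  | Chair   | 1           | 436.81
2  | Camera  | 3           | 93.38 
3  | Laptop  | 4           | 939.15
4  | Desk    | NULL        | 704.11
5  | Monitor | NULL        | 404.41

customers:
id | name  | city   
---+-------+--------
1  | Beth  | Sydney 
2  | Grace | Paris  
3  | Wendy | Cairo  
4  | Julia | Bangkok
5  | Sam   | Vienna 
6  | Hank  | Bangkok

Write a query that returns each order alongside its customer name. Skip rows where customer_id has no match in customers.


INNER JOIN keeps only orders rows whose customer_id matches an id in customers. Walk through each order:
  - order 1 (Chair): customer_id=1 -> matches Beth
  - order 2 (Camera): customer_id=3 -> matches Wendy
  - order 3 (Laptop): customer_id=4 -> matches Julia
  - order 4 (Desk): customer_id=NULL, no match -> dropped
  - order 5 (Monitor): customer_id=NULL, no match -> dropped
So 2 of 5 rows are dropped.

SQL:
SELECT a.product, b.name AS customer
FROM orders a
INNER JOIN customers b ON a.customer_id = b.id

Result:
product | customer
--------+---------
Chair   | Beth    
Camera  | Wendy   
Laptop  | Julia   


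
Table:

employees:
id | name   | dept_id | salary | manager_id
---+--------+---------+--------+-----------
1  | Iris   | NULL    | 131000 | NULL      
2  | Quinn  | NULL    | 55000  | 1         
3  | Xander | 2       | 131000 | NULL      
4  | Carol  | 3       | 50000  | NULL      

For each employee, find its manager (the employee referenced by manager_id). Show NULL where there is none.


This is a self-join: employees is joined to a second copy of itself, matching each row's manager_id to another row's id. Use LEFT JOIN so rows with manager_id=NULL are kept.
  - employee 1 (Iris): manager_id=NULL -> NULL
  - employee 2 (Quinn): manager_id=1 -> Iris
  - employee 3 (Xander): manager_id=NULL -> NULL
  - employee 4 (Carol): manager_id=NULL -> NULL

SQL:
SELECT a.name AS item, b.name AS manager
FROM employees a
LEFT JOIN employees b ON a.manager_id = b.id

Result:
item   | manager
-------+--------
Iris   | NULL   
Quinn  | Iris   
Xander | NULL   
Carol  | NULL   


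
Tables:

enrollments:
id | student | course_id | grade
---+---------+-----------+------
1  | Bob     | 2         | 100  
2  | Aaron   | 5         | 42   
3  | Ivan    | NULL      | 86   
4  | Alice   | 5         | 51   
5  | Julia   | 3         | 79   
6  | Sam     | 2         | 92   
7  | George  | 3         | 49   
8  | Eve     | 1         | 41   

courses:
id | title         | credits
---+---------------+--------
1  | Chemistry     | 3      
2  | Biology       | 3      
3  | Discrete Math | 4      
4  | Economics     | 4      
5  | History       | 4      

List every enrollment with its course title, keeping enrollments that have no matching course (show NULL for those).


LEFT JOIN keeps every row from enrollments (the left table); where course_id has no match in courses, the course columns become NULL. Walk through each enrollment:
  - enrollment 1 (Bob): course_id=2 -> matches Biology
  - enrollment 2 (Aaron): course_id=5 -> matches History
  - enrollment 3 (Ivan): course_id=NULL, no match -> kept with NULL
  - enrollment 4 (Alice): course_id=5 -> matches History
  - enrollment 5 (Julia): course_id=3 -> matches Discrete Math
  - enrollment 6 (Sam): course_id=2 -> matches Biology
  - enrollment 7 (George): course_id=3 -> matches Discrete Math
  - enrollment 8 (Eve): course_id=1 -> matches Chemistry
All 8 rows appear; 1 has NULL course.

SQL:
SELECT a.student, b.title AS course
FROM enrollments a
LEFT JOIN courses b ON a.course_id = b.id

Result:
student | course       
--------+--------------
Bob     | Biology      
Aaron   | History      
Ivan    | NULL         
Alice   | History      
Julia   | Discrete Math
Sam     | Biology      
George  | Discrete Math
Eve     | Chemistry    


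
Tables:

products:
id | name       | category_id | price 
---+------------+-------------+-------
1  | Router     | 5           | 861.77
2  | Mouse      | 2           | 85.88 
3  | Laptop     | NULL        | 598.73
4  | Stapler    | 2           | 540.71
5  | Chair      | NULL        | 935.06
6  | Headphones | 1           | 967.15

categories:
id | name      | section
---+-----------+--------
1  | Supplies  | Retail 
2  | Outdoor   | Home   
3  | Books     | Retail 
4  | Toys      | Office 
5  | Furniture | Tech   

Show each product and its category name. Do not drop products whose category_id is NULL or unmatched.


LEFT JOIN keeps every row from products (the left table); where category_id has no match in categories, the category columns become NULL. Walk through each product:
  - product 1 (Router): category_id=5 -> matches Furniture
  - product 2 (Mouse): category_id=2 -> matches Outdoor
  - product 3 (Laptop): category_id=NULL, no match -> kept with NULL
  - product 4 (Stapler): category_id=2 -> matches Outdoor
  - product 5 (Chair): category_id=NULL, no match -> kept with NULL
  - product 6 (Headphones): category_id=1 -> matches Supplies
All 6 rows appear; 2 have NULL category.

SQL:
SELECT a.name, b.name AS category
FROM products a
LEFT JOIN categories b ON a.category_id = b.id

Result:
name       | category 
-----------+----------
Router     | Furniture
Mouse      | Outdoor  
Laptop     | NULL     
Stapler    | Outdoor  
Chair      | NULL     
Headphones | Supplies 


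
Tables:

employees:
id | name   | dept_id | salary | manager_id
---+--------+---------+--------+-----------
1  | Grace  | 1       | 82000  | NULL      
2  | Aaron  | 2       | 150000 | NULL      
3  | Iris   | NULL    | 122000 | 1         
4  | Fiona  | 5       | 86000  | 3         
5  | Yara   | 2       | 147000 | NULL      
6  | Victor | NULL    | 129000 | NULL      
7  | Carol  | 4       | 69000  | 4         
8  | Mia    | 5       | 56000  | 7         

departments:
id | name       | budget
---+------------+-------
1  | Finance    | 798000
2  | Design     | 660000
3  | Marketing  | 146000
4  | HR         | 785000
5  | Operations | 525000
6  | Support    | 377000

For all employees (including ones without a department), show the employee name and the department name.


LEFT JOIN keeps every row from employees (the left table); where dept_id has no match in departments, the department columns become NULL. Walk through each employee:
  - employee 1 (Grace): dept_id=1 -> matches Finance
  - employee 2 (Aaron): dept_id=2 -> matches Design
  - employee 3 (Iris): dept_id=NULL, no match -> kept with NULL
  - employee 4 (Fiona): dept_id=5 -> matches Operations
  - employee 5 (Yara): dept_id=2 -> matches Design
  - employee 6 (Victor): dept_id=NULL, no match -> kept with NULL
  - employee 7 (Carol): dept_id=4 -> matches HR
  - employee 8 (Mia): dept_id=5 -> matches Operations
All 8 rows appear; 2 have NULL department.

SQL:
SELECT a.name, b.name AS department
FROM employees a
LEFT JOIN departments b ON a.dept_id = b.id

Result:
name   | department
-------+-----------
Grace  | Finance   
Aaron  | Design    
Iris   | NULL      
Fiona  | Operations
Yara   | Design    
Victor | NULL      
Carol  | HR        
Mia    | Operations


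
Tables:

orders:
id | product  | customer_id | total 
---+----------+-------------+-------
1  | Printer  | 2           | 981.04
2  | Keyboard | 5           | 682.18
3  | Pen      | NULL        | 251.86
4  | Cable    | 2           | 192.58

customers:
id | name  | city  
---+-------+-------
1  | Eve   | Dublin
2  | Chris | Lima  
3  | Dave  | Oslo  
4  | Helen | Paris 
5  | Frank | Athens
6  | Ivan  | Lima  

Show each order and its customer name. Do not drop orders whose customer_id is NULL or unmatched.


LEFT JOIN keeps every row from orders (the left table); where customer_id has no match in customers, the customer columns become NULL. Walk through each order:
  - order 1 (Printer): customer_id=2 -> matches Chris
  - order 2 (Keyboard): customer_id=5 -> matches Frank
  - order 3 (Pen): customer_id=NULL, no match -> kept with NULL
  - order 4 (Cable): customer_id=2 -> matches Chris
All 4 rows appear; 1 has NULL customer.

SQL:
SELECT a.product, b.name AS customer
FROM orders a
LEFT JOIN customers b ON a.customer_id = b.id

Result:
product  | customer
---------+---------
Printer  | Chris   
Keyboard | Frank   
Pen      | NULL    
Cable    | Chris   


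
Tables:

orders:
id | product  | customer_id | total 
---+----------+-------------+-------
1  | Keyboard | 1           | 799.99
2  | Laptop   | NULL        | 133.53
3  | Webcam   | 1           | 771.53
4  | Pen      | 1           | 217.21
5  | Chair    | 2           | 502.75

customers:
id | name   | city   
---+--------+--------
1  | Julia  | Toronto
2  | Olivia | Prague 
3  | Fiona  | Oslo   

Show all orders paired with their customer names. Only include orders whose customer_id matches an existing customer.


INNER JOIN keeps only orders rows whose customer_id matches an id in customers. Walk through each order:
  - order 1 (Keyboard): customer_id=1 -> matches Julia
  - order 2 (Laptop): customer_id=NULL, no match -> dropped
  - order 3 (Webcam): customer_id=1 -> matches Julia
  - order 4 (Pen): customer_id=1 -> matches Julia
  - order 5 (Chair): customer_id=2 -> matches Olivia
So 1 of 5 rows is dropped.

SQL:
SELECT a.product, b.name AS customer
FROM orders a
INNER JOIN customers b ON a.customer_id = b.id

Result:
product  | customer
---------+---------
Keyboard | Julia   
Webcam   | Julia   
Pen      | Julia   
Chair    | Olivia  


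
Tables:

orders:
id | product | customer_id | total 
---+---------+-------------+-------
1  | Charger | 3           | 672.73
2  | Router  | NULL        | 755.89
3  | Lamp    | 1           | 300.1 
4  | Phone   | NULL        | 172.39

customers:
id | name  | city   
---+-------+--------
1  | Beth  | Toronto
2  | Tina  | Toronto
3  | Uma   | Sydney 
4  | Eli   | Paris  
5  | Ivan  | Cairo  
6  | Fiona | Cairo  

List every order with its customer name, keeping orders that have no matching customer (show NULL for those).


LEFT JOIN keeps every row from orders (the left table); where customer_id has no match in customers, the customer columns become NULL. Walk through each order:
  - order 1 (Charger): customer_id=3 -> matches Uma
  - order 2 (Router): customer_id=NULL, no match -> kept with NULL
  - order 3 (Lamp): customer_id=1 -> matches Beth
  - order 4 (Phone): customer_id=NULL, no match -> kept with NULL
All 4 rows appear; 2 have NULL customer.

SQL:
SELECT a.product, b.name AS customer
FROM orders a
LEFT JOIN customers b ON a.customer_id = b.id

Result:
product | customer
--------+---------
Charger | Uma     
Router  | NULL    
Lamp    | Beth    
Phone   | NULL    


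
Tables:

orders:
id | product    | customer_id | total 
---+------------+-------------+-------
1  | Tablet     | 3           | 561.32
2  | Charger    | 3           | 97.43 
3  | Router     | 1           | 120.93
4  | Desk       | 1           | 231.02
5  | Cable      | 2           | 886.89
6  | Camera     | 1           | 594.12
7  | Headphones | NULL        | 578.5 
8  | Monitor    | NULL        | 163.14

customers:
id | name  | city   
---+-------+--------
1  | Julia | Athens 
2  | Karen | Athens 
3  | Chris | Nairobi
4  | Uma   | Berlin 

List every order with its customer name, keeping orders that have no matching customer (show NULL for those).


LEFT JOIN keeps every row from orders (the left table); where customer_id has no match in customers, the customer columns become NULL. Walk through each order:
  - order 1 (Tablet): customer_id=3 -> matches Chris
  - order 2 (Charger): customer_id=3 -> matches Chris
  - order 3 (Router): customer_id=1 -> matches Julia
  - order 4 (Desk): customer_id=1 -> matches Julia
  - order 5 (Cable): customer_id=2 -> matches Karen
  - order 6 (Camera): customer_id=1 -> matches Julia
  - order 7 (Headphones): customer_id=NULL, no match -> kept with NULL
  - order 8 (Monitor): customer_id=NULL, no match -> kept with NULL
All 8 rows appear; 2 have NULL customer.

SQL:
SELECT a.product, b.name AS customer
FROM orders a
LEFT JOIN customers b ON a.customer_id = b.id

Result:
product    | customer
-----------+---------
Tablet     | Chris   
Charger    | Chris   
Router     | Julia   
Desk       | Julia   
Cable      | Karen   
Camera     | Julia   
Headphones | NULL    
Monitor    | NULL    


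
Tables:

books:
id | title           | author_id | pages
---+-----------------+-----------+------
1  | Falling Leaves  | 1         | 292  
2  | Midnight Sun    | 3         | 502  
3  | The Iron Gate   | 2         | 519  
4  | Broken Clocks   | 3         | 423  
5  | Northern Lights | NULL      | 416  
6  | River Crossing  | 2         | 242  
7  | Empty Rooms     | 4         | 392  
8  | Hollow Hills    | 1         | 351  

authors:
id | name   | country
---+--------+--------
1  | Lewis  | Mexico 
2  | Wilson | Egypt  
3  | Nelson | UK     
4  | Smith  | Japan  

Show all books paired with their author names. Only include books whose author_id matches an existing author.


INNER JOIN keeps only books rows whose author_id matches an id in authors. Walk through each book:
  - book 1 (Falling Leaves): author_id=1 -> matches Lewis
  - book 2 (Midnight Sun): author_id=3 -> matches Nelson
  - book 3 (The Iron Gate): author_id=2 -> matches Wilson
  - book 4 (Broken Clocks): author_id=3 -> matches Nelson
  - book 5 (Northern Lights): author_id=NULL, no match -> dropped
  - book 6 (River Crossing): author_id=2 -> matches Wilson
  - book 7 (Empty Rooms): author_id=4 -> matches Smith
  - book 8 (Hollow Hills): author_id=1 -> matches Lewis
So 1 of 8 rows is dropped.

SQL:
SELECT a.title, b.name AS author
FROM books a
INNER JOIN authors b ON a.author_id = b.id

Result:
title          | author
---------------+-------
Falling Leaves | Lewis 
Midnight Sun   | Nelson
The Iron Gate  | Wilson
Broken Clocks  | Nelson
River Crossing | Wilson
Empty Rooms    | Smith 
Hollow Hills   | Lewis 


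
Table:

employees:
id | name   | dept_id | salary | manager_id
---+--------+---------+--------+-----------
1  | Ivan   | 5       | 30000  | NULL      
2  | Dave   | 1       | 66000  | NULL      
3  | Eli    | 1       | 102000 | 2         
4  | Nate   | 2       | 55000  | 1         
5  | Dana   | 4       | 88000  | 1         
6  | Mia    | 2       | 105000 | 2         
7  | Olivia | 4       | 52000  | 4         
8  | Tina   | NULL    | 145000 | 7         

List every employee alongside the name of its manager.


This is a self-join: employees is joined to a second copy of itself, matching each row's manager_id to another row's id. Use LEFT JOIN so rows with manager_id=NULL are kept.
  - employee 1 (Ivan): manager_id=NULL -> NULL
  - employee 2 (Dave): manager_id=NULL -> NULL
  - employee 3 (Eli): manager_id=2 -> Dave
  - employee 4 (Nate): manager_id=1 -> Ivan
  - employee 5 (Dana): manager_id=1 -> Ivan
  - employee 6 (Mia): manager_id=2 -> Dave
  - employee 7 (Olivia): manager_id=4 -> Nate
  - employee 8 (Tina): manager_id=7 -> Olivia

SQL:
SELECT a.name AS item, b.name AS manager
FROM employees a
LEFT JOIN employees b ON a.manager_id = b.id

Result:
item   | manager
-------+--------
Ivan   | NULL   
Dave   | NULL   
Eli    | Dave   
Nate   | Ivan   
Dana   | Ivan   
Mia    | Dave   
Olivia | Nate   
Tina   | Olivia 


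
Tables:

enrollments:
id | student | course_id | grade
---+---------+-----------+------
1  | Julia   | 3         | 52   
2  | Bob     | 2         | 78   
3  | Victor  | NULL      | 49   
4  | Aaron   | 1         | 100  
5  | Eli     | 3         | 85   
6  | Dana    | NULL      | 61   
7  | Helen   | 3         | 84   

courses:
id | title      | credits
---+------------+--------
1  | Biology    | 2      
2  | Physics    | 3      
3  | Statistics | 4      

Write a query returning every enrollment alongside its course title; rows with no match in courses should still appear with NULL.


LEFT JOIN keeps every row from enrollments (the left table); where course_id has no match in courses, the course columns become NULL. Walk through each enrollment:
  - enrollment 1 (Julia): course_id=3 -> matches Statistics
  - enrollment 2 (Bob): course_id=2 -> matches Physics
  - enrollment 3 (Victor): course_id=NULL, no match -> kept with NULL
  - enrollment 4 (Aaron): course_id=1 -> matches Biology
  - enrollment 5 (Eli): course_id=3 -> matches Statistics
  - enrollment 6 (Dana): course_id=NULL, no match -> kept with NULL
  - enrollment 7 (Helen): course_id=3 -> matches Statistics
All 7 rows appear; 2 have NULL course.

SQL:
SELECT a.student, b.title AS course
FROM enrollments a
LEFT JOIN courses b ON a.course_id = b.id

Result:
student | course    
--------+-----------
Julia   | Statistics
Bob     | Physics   
Victor  | NULL      
Aaron   | Biology   
Eli     | Statistics
Dana    | NULL      
Helen   | Statistics


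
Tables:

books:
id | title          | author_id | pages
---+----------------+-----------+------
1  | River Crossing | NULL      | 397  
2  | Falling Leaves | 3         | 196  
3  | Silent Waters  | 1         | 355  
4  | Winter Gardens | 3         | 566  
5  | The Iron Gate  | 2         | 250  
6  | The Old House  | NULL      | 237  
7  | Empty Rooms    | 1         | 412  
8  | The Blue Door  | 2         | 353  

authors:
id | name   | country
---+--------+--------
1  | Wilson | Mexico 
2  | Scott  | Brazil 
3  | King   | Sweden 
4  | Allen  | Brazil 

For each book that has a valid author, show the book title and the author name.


INNER JOIN keeps only books rows whose author_id matches an id in authors. Walk through each book:
  - book 1 (River Crossing): author_id=NULL, no match -> dropped
  - book 2 (Falling Leaves): author_id=3 -> matches King
  - book 3 (Silent Waters): author_id=1 -> matches Wilson
  - book 4 (Winter Gardens): author_id=3 -> matches King
  - book 5 (The Iron Gate): author_id=2 -> matches Scott
  - book 6 (The Old House): author_id=NULL, no match -> dropped
  - book 7 (Empty Rooms): author_id=1 -> matches Wilson
  - book 8 (The Blue Door): author_id=2 -> matches Scott
So 2 of 8 rows are dropped.

SQL:
SELECT a.title, b.name AS author
FROM books a
INNER JOIN authors b ON a.author_id = b.id

Result:
title          | author
---------------+-------
Falling Leaves | King  
Silent Waters  | Wilson
Winter Gardens | King  
The Iron Gate  | Scott 
Empty Rooms    | Wilson
The Blue Door  | Scott 


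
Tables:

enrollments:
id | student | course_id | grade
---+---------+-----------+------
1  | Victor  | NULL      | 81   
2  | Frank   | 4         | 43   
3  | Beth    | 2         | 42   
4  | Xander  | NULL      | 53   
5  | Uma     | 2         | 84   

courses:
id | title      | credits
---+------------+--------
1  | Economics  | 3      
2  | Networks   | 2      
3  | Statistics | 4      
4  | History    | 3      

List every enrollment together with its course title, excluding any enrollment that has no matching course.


INNER JOIN keeps only enrollments rows whose course_id matches an id in courses. Walk through each enrollment:
  - enrollment 1 (Victor): course_id=NULL, no match -> dropped
  - enrollment 2 (Frank): course_id=4 -> matches History
  - enrollment 3 (Beth): course_id=2 -> matches Networks
  - enrollment 4 (Xander): course_id=NULL, no match -> dropped
  - enrollment 5 (Uma): course_id=2 -> matches Networks
So 2 of 5 rows are dropped.

SQL:
SELECT a.student, b.title AS course
FROM enrollments a
INNER JOIN courses b ON a.course_id = b.id

Result:
student | course  
--------+---------
Frank   | History 
Beth    | Networks
Uma     | Networks


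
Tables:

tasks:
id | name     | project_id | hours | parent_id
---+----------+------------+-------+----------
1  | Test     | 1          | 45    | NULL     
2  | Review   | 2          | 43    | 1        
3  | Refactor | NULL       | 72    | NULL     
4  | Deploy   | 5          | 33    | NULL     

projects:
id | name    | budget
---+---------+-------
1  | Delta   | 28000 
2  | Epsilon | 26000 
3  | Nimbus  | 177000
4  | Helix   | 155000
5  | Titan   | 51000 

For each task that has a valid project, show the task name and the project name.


INNER JOIN keeps only tasks rows whose project_id matches an id in projects. Walk through each task:
  - task 1 (Test): project_id=1 -> matches Delta
  - task 2 (Review): project_id=2 -> matches Epsilon
  - task 3 (Refactor): project_id=NULL, no match -> dropped
  - task 4 (Deploy): project_id=5 -> matches Titan
So 1 of 4 rows is dropped.

SQL:
SELECT a.name, b.name AS project
FROM tasks a
INNER JOIN projects b ON a.project_id = b.id

Result:
name   | project
-------+--------
Test   | Delta  
Review | Epsilon
Deploy | Titan  


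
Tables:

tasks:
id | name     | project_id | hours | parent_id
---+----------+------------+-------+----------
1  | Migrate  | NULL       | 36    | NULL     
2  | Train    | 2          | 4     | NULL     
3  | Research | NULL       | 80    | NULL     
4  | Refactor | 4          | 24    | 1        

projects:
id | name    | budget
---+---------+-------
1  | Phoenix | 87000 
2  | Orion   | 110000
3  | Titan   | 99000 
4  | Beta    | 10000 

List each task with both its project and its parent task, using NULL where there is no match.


Two LEFT JOINs from the same base table tasks: one to projects via project_id, one to tasks itself via parent_id. Both are LEFT so every task is preserved.
Match against projects:
  - task 1 (Migrate): project_id=NULL, no match -> kept with NULL
  - task 2 (Train): project_id=2 -> matches Orion
  - task 3 (Research): project_id=NULL, no match -> kept with NULL
  - task 4 (Refactor): project_id=4 -> matches Beta
Match against tasks (self):
  - task 1 (Migrate): parent_id=NULL -> NULL
  - task 2 (Train): parent_id=NULL -> NULL
  - task 3 (Research): parent_id=NULL -> NULL
  - task 4 (Refactor): parent_id=1 -> Migrate

SQL:
SELECT a.name, b.name AS project, c.name AS parent
FROM tasks a
LEFT JOIN projects b ON a.project_id = b.id
LEFT JOIN tasks c ON a.parent_id = c.id

Result:
name     | project | parent 
---------+---------+--------
Migrate  | NULL    | NULL   
Train    | Orion   | NULL   
Research | NULL    | NULL   
Refactor | Beta    | Migrate


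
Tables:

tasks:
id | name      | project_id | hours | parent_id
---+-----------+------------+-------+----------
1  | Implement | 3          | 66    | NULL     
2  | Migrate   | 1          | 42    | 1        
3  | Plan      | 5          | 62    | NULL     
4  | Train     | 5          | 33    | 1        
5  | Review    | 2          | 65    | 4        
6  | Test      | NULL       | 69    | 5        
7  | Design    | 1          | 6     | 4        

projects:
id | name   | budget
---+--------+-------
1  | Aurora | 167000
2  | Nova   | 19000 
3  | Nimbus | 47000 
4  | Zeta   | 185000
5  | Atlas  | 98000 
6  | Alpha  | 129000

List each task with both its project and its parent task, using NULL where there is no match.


Two LEFT JOINs from the same base table tasks: one to projects via project_id, one to tasks itself via parent_id. Both are LEFT so every task is preserved.
Match against projects:
  - task 1 (Implement): project_id=3 -> matches Nimbus
  - task 2 (Migrate): project_id=1 -> matches Aurora
  - task 3 (Plan): project_id=5 -> matches Atlas
  - task 4 (Train): project_id=5 -> matches Atlas
  - task 5 (Review): project_id=2 -> matches Nova
  - task 6 (Test): project_id=NULL, no match -> kept with NULL
  - task 7 (Design): project_id=1 -> matches Aurora
Match against tasks (self):
  - task 1 (Implement): parent_id=NULL -> NULL
  - task 2 (Migrate): parent_id=1 -> Implement
  - task 3 (Plan): parent_id=NULL -> NULL
  - task 4 (Train): parent_id=1 -> Implement
  - task 5 (Review): parent_id=4 -> Train
  - task 6 (Test): parent_id=5 -> Review
  - task 7 (Design): parent_id=4 -> Train

SQL:
SELECT a.name, b.name AS project, c.name AS parent
FROM tasks a
LEFT JOIN projects b ON a.project_id = b.id
LEFT JOIN tasks c ON a.parent_id = c.id

Result:
name      | project | parent   
----------+---------+----------
Implement | Nimbus  | NULL     
Migrate   | Aurora  | Implement
Plan      | Atlas   | NULL     
Train     | Atlas   | Implement
Review    | Nova    | Train    
Test      | NULL    | Review   
Design    | Aurora  | Train    


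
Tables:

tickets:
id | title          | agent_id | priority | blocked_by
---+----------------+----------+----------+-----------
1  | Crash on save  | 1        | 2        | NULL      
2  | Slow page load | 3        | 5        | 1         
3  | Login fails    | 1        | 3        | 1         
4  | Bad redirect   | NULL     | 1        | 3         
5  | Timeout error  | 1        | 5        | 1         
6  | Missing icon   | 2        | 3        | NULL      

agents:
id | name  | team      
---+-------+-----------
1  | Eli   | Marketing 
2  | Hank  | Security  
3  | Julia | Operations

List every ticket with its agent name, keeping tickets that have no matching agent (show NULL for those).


LEFT JOIN keeps every row from tickets (the left table); where agent_id has no match in agents, the agent columns become NULL. Walk through each ticket:
  - ticket 1 (Crash on save): agent_id=1 -> matches Eli
  - ticket 2 (Slow page load): agent_id=3 -> matches Julia
  - ticket 3 (Login fails): agent_id=1 -> matches Eli
  - ticket 4 (Bad redirect): agent_id=NULL, no match -> kept with NULL
  - ticket 5 (Timeout error): agent_id=1 -> matches Eli
  - ticket 6 (Missing icon): agent_id=2 -> matches Hank
All 6 rows appear; 1 has NULL agent.

SQL:
SELECT a.title, b.name AS agent
FROM tickets a
LEFT JOIN agents b ON a.agent_id = b.id

Result:
title          | agent
---------------+------
Crash on save  | Eli  
Slow page load | Julia
Login fails    | Eli  
Bad redirect   | NULL 
Timeout error  | Eli  
Missing icon   | Hank 


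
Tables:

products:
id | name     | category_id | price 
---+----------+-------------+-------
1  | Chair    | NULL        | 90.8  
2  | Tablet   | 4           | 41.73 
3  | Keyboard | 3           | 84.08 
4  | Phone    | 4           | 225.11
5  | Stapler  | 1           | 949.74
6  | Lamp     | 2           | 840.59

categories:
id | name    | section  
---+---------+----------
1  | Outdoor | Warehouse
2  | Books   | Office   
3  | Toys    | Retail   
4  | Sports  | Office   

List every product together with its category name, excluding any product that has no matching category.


INNER JOIN keeps only products rows whose category_id matches an id in categories. Walk through each product:
  - product 1 (Chair): category_id=NULL, no match -> dropped
  - product 2 (Tablet): category_id=4 -> matches Sports
  - product 3 (Keyboard): category_id=3 -> matches Toys
  - product 4 (Phone): category_id=4 -> matches Sports
  - product 5 (Stapler): category_id=1 -> matches Outdoor
  - product 6 (Lamp): category_id=2 -> matches Books
So 1 of 6 rows is dropped.

SQL:
SELECT a.name, b.name AS category
FROM products a
INNER JOIN categories b ON a.category_id = b.id

Result:
name     | category
---------+---------
Tablet   | Sports  
Keyboard | Toys    
Phone    | Sports  
Stapler  | Outdoor 
Lamp     | Books   


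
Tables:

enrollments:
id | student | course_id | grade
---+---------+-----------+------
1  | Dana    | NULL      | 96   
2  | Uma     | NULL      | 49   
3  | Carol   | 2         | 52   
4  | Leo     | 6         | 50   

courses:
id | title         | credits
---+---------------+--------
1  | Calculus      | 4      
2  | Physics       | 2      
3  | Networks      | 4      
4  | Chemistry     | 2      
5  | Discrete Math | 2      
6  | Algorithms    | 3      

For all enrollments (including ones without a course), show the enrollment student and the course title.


LEFT JOIN keeps every row from enrollments (the left table); where course_id has no match in courses, the course columns become NULL. Walk through each enrollment:
  - enrollment 1 (Dana): course_id=NULL, no match -> kept with NULL
  - enrollment 2 (Uma): course_id=NULL, no match -> kept with NULL
  - enrollment 3 (Carol): course_id=2 -> matches Physics
  - enrollment 4 (Leo): course_id=6 -> matches Algorithms
All 4 rows appear; 2 have NULL course.

SQL:
SELECT a.student, b.title AS course
FROM enrollments a
LEFT JOIN courses b ON a.course_id = b.id

Result:
student | course    
--------+-----------
Dana    | NULL      
Uma     | NULL      
Carol   | Physics   
Leo     | Algorithms
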